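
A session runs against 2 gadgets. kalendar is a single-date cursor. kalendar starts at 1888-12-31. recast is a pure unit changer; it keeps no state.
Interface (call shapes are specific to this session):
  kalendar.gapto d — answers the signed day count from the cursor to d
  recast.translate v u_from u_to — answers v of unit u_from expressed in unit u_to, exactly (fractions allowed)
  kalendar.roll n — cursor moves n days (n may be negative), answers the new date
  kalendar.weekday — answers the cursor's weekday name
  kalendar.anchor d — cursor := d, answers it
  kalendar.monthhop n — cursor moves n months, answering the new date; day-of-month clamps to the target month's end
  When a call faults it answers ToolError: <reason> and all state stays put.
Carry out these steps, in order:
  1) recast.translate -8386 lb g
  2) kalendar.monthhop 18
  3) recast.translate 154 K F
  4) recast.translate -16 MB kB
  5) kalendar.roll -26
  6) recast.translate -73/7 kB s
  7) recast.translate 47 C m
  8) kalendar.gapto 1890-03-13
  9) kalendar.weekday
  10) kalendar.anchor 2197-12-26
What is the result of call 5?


Invoking recast.translate passing -8386, lb, g, → -190191280741/50000.
I use kalendar.monthhop passing 18, — result: 1890-06-30.
Invoking recast.translate passing 154, K, F, — result: -18247/100.
Next I call recast.translate passing -16, MB, kB, yielding -16000.
Then kalendar.roll passing -26, → 1890-06-04.
I call recast.translate passing -73/7, kB, s, → ToolError: incompatible units.
I try recast.translate passing 47, C, m, — result: ToolError: incompatible units.
Then kalendar.gapto passing 1890-03-13, — result: -83.
I use kalendar.weekday(), and get Wednesday.
I run kalendar.anchor passing 2197-12-26, giving 2197-12-26.

Answer: 1890-06-04


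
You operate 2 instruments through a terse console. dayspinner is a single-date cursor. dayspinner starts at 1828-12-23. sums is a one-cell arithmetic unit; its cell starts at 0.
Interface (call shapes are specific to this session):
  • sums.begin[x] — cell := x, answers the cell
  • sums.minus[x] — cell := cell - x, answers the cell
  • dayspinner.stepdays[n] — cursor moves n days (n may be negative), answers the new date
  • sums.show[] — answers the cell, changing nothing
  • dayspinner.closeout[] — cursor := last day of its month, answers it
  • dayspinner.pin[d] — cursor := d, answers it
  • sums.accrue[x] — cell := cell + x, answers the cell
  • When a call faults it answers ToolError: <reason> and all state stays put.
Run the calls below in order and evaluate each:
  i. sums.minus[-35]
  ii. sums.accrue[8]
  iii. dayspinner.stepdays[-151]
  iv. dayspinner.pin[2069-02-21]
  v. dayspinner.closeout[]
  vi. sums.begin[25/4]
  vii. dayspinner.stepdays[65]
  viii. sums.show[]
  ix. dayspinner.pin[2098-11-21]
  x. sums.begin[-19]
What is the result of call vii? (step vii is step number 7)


-> sums.minus(x→-35)
<- 35
-> sums.accrue(x→8)
<- 43
-> dayspinner.stepdays(n→-151)
<- 1828-07-25
-> dayspinner.pin(d→2069-02-21)
<- 2069-02-21
-> dayspinner.closeout()
<- 2069-02-28
-> sums.begin(x→25/4)
<- 25/4
-> dayspinner.stepdays(n→65)
<- 2069-05-04
-> sums.show()
<- 25/4
-> dayspinner.pin(d→2098-11-21)
<- 2098-11-21
-> sums.begin(x→-19)
<- -19

Answer: 2069-05-04


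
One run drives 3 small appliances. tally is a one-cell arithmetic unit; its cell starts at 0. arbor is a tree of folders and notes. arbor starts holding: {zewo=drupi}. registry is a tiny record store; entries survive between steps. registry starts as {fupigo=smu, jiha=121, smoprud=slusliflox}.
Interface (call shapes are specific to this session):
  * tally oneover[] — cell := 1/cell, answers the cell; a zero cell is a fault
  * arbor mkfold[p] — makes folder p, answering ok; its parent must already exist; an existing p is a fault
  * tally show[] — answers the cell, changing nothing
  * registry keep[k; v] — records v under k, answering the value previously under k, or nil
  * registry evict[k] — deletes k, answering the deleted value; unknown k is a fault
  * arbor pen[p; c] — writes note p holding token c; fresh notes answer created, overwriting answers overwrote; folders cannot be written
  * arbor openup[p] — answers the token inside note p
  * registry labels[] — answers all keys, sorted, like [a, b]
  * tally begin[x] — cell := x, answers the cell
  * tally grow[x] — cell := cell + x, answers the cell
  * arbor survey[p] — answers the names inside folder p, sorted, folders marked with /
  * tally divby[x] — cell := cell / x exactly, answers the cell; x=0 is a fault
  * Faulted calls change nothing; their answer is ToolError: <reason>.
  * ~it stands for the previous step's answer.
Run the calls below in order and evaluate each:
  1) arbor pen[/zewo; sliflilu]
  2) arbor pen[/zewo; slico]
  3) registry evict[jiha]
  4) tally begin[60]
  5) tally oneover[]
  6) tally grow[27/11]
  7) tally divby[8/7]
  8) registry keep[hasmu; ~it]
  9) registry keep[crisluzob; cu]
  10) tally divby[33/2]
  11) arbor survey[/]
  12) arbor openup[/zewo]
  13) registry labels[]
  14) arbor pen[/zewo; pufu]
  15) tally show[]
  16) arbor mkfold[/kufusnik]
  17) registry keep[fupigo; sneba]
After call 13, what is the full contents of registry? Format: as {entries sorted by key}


Answer: {crisluzob=cu, fupigo=smu, hasmu=11417/5280, smoprud=slusliflox}

Derivation:
-- 1. arbor pen(p: /zewo, c: sliflilu) => overwrote
-- 2. arbor pen(p: /zewo, c: slico) => overwrote
-- 3. registry evict(k: jiha) => 121
-- 4. tally begin(x: 60) => 60
-- 5. tally oneover() => 1/60
-- 6. tally grow(x: 27/11) => 1631/660
-- 7. tally divby(x: 8/7) => 11417/5280
-- 8. registry keep(k: hasmu, v: ~it) => nil
-- 9. registry keep(k: crisluzob, v: cu) => nil
-- 10. tally divby(x: 33/2) => 11417/87120
-- 11. arbor survey(p: /) => [zewo]
-- 12. arbor openup(p: /zewo) => slico
-- 13. registry labels() => [crisluzob, fupigo, hasmu, smoprud]
-- 14. arbor pen(p: /zewo, c: pufu) => overwrote
-- 15. tally show() => 11417/87120
-- 16. arbor mkfold(p: /kufusnik) => ok
-- 17. registry keep(k: fupigo, v: sneba) => smu


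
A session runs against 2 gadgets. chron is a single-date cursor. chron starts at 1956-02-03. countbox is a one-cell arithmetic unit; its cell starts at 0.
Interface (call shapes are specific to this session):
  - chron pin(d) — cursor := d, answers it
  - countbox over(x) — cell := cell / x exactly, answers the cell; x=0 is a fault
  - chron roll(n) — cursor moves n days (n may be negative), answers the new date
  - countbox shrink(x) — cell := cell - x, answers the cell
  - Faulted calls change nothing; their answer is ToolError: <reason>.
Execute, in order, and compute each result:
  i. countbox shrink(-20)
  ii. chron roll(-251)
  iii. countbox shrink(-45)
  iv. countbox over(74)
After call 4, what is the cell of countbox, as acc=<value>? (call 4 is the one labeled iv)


Answer: acc=65/74

Derivation:
CALL countbox shrink[x='-20']
RET  20
CALL chron roll[n='-251']
RET  1955-05-28
CALL countbox shrink[x='-45']
RET  65
CALL countbox over[x='74']
RET  65/74


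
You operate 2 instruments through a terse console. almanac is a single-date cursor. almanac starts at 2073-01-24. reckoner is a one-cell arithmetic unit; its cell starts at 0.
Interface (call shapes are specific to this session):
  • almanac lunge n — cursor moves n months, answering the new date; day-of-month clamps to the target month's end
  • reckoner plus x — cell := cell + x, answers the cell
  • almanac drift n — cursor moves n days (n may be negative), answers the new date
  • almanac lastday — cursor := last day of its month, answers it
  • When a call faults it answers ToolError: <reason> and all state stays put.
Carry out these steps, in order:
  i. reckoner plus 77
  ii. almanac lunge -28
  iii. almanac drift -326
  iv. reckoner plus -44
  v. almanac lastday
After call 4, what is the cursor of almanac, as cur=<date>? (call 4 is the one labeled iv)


Answer: cur=2069-11-02

Derivation:
==> reckoner plus(x: 77)
<== 77
==> almanac lunge(n: -28)
<== 2070-09-24
==> almanac drift(n: -326)
<== 2069-11-02
==> reckoner plus(x: -44)
<== 33
==> almanac lastday()
<== 2069-11-30


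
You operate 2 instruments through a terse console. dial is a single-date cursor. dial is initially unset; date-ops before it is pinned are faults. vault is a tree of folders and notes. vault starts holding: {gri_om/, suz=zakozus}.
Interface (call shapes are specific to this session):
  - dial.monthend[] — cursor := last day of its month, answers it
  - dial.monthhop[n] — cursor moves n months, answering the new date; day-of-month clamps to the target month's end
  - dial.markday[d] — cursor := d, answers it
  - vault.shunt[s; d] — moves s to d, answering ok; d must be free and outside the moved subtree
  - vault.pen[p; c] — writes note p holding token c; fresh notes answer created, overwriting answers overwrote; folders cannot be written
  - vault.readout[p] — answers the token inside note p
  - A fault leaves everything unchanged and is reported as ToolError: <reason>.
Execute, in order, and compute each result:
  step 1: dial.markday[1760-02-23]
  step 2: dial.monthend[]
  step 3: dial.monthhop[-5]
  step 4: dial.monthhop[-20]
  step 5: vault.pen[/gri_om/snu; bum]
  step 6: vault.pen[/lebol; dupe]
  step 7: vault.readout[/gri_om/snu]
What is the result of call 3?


-- dial.markday(1760-02-23) ~> 1760-02-23
-- dial.monthend() ~> 1760-02-29
-- dial.monthhop(-5) ~> 1759-09-29
-- dial.monthhop(-20) ~> 1758-01-29
-- vault.pen(/gri_om/snu, bum) ~> created
-- vault.pen(/lebol, dupe) ~> created
-- vault.readout(/gri_om/snu) ~> bum

Answer: 1759-09-29


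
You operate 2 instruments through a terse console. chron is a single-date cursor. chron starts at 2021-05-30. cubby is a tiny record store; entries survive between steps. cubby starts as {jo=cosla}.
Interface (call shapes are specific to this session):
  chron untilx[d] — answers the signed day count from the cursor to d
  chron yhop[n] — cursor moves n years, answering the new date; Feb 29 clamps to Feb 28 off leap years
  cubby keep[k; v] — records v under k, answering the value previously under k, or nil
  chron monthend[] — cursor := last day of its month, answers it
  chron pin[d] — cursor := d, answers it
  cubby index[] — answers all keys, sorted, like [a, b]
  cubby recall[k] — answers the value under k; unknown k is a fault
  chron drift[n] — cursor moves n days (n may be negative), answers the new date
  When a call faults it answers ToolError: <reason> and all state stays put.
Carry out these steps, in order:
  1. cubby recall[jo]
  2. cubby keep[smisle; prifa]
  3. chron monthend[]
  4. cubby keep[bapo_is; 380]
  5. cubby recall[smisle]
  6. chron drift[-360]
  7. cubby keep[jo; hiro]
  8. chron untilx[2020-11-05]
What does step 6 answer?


-- 1. cubby recall(k=jo) == cosla
-- 2. cubby keep(k=smisle, v=prifa) == nil
-- 3. chron monthend() == 2021-05-31
-- 4. cubby keep(k=bapo_is, v=380) == nil
-- 5. cubby recall(k=smisle) == prifa
-- 6. chron drift(n=-360) == 2020-06-05
-- 7. cubby keep(k=jo, v=hiro) == cosla
-- 8. chron untilx(d=2020-11-05) == 153

Answer: 2020-06-05


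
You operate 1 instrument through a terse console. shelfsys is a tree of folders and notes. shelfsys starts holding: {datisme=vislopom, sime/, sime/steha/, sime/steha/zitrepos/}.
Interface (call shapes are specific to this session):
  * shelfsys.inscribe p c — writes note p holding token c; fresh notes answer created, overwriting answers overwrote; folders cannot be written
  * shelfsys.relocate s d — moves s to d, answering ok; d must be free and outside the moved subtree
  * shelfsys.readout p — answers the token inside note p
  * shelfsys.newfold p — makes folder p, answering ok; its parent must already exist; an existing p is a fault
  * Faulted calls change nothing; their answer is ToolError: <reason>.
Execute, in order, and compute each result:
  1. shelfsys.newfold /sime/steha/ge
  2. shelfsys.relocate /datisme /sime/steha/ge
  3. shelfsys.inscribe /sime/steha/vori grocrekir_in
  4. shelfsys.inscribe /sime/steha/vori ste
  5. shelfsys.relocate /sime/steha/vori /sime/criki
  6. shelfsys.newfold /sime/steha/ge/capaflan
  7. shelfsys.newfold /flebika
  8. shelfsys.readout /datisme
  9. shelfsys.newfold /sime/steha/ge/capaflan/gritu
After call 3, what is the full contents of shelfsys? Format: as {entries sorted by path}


Invoking shelfsys.newfold using p: /sime/steha/ge, → ok.
Now I run shelfsys.relocate using s: /datisme, d: /sime/steha/ge, and get ToolError: exists.
I invoke shelfsys.inscribe using p: /sime/steha/vori, c: grocrekir_in, yielding created.
I call shelfsys.inscribe using p: /sime/steha/vori, c: ste, giving overwrote.
Invoking shelfsys.relocate using s: /sime/steha/vori, d: /sime/criki, → ok.
I try shelfsys.newfold using p: /sime/steha/ge/capaflan, → ok.
Invoking shelfsys.newfold using p: /flebika, — result: ok.
Calling shelfsys.readout using p: /datisme, and observe vislopom.
I try shelfsys.newfold using p: /sime/steha/ge/capaflan/gritu, → ok.

Answer: {datisme=vislopom, sime/, sime/steha/, sime/steha/ge/, sime/steha/vori=grocrekir_in, sime/steha/zitrepos/}


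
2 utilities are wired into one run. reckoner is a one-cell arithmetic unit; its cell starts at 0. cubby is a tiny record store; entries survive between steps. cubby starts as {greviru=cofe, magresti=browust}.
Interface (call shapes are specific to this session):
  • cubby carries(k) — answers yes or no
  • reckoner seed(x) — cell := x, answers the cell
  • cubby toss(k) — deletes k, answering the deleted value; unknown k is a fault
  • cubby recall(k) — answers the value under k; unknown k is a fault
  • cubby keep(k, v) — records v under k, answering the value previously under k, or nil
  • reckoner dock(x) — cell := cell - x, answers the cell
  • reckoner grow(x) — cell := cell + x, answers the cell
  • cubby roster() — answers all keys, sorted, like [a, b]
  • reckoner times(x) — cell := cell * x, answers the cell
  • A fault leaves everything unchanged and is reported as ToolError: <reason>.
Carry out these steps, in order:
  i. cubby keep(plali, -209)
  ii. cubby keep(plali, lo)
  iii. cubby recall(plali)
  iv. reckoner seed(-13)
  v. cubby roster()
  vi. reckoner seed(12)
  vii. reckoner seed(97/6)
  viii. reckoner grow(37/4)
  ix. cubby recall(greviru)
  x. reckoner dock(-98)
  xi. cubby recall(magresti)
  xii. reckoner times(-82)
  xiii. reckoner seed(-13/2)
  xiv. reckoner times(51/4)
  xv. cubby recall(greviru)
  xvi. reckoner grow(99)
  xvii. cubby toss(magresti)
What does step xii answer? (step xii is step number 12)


-- cubby keep(k='plali', v='-209') == nil
-- cubby keep(k='plali', v='lo') == -209
-- cubby recall(k='plali') == lo
-- reckoner seed(x='-13') == -13
-- cubby roster() == [greviru, magresti, plali]
-- reckoner seed(x='12') == 12
-- reckoner seed(x='97/6') == 97/6
-- reckoner grow(x='37/4') == 305/12
-- cubby recall(k='greviru') == cofe
-- reckoner dock(x='-98') == 1481/12
-- cubby recall(k='magresti') == browust
-- reckoner times(x='-82') == -60721/6
-- reckoner seed(x='-13/2') == -13/2
-- reckoner times(x='51/4') == -663/8
-- cubby recall(k='greviru') == cofe
-- reckoner grow(x='99') == 129/8
-- cubby toss(k='magresti') == browust

Answer: -60721/6


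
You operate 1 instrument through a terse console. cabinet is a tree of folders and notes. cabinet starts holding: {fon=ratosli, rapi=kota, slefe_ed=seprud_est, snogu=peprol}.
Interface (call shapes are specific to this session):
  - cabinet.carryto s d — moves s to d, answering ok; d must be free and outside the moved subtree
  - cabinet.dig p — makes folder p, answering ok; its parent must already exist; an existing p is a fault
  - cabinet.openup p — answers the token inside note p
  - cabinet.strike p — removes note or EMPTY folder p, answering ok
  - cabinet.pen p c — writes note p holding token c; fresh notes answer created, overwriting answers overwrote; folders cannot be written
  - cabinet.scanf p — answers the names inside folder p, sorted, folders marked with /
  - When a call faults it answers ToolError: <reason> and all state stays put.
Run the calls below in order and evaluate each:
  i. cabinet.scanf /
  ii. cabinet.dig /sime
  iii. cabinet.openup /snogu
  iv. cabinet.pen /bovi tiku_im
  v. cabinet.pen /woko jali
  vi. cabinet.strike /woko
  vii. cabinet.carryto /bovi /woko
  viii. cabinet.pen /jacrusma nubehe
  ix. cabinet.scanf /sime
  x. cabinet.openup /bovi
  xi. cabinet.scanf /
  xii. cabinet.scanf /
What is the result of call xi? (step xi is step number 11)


Answer: [fon, jacrusma, rapi, sime/, slefe_ed, snogu, woko]

Derivation:
I try scanf using p='/', and get [fon, rapi, slefe_ed, snogu].
Invoking dig using p='/sime': ok.
I run openup using p='/snogu', and see peprol.
Next I call pen using p='/bovi', c='tiku_im', → created.
Next I call pen using p='/woko', c='jali', giving created.
I call strike using p='/woko', which returns ok.
I run carryto using s='/bovi', d='/woko', and get ok.
I call pen using p='/jacrusma', c='nubehe', which returns created.
Next I call scanf using p='/sime', which returns [].
Then openup using p='/bovi', → ToolError: not found.
Using scanf using p='/': [fon, jacrusma, rapi, sime/, slefe_ed, snogu, woko].
I run scanf using p='/', and get [fon, jacrusma, rapi, sime/, slefe_ed, snogu, woko].


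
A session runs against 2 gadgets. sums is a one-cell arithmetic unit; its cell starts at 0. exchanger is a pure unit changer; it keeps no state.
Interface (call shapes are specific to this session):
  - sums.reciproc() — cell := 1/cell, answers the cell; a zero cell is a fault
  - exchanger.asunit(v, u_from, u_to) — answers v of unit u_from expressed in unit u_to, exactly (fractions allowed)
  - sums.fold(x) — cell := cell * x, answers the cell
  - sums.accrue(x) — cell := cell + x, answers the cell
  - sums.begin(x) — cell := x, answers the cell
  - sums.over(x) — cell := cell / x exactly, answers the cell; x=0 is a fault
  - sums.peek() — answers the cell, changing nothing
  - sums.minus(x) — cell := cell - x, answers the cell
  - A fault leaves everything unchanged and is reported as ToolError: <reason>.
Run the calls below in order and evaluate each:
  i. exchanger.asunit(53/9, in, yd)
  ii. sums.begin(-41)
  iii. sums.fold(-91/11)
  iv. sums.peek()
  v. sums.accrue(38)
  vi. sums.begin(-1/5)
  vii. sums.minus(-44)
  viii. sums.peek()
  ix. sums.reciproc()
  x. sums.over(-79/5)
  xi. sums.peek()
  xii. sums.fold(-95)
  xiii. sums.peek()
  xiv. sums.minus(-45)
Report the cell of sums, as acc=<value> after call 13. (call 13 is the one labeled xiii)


# exchanger.asunit(v=53/9, u_from=in, u_to=yd) -> 53/324
# sums.begin(x=-41) -> -41
# sums.fold(x=-91/11) -> 3731/11
# sums.peek() -> 3731/11
# sums.accrue(x=38) -> 4149/11
# sums.begin(x=-1/5) -> -1/5
# sums.minus(x=-44) -> 219/5
# sums.peek() -> 219/5
# sums.reciproc() -> 5/219
# sums.over(x=-79/5) -> -25/17301
# sums.peek() -> -25/17301
# sums.fold(x=-95) -> 2375/17301
# sums.peek() -> 2375/17301
# sums.minus(x=-45) -> 780920/17301

Answer: acc=2375/17301


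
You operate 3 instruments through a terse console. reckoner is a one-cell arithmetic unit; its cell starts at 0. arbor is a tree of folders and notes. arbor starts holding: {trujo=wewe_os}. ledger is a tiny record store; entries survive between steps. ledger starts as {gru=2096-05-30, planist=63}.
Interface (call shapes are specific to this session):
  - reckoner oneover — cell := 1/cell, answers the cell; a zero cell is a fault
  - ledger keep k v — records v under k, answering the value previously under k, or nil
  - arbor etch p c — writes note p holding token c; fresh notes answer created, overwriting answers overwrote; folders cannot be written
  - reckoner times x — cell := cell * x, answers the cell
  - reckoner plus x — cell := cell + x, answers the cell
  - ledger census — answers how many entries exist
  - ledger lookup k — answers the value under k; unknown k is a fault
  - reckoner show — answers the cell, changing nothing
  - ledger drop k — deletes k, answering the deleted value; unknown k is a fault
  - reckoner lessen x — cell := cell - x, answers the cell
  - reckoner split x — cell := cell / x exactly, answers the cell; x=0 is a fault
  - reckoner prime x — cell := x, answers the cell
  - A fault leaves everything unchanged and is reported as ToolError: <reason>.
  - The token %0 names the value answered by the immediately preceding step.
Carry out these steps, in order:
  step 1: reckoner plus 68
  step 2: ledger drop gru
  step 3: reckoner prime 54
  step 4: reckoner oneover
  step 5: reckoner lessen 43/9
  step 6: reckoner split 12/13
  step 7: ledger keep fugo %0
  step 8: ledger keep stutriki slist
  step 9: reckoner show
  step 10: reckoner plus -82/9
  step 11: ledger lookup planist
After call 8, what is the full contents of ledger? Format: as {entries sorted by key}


·→ reckoner plus(x: 68)
·← 68
·→ ledger drop(k: gru)
·← 2096-05-30
·→ reckoner prime(x: 54)
·← 54
·→ reckoner oneover()
·← 1/54
·→ reckoner lessen(x: 43/9)
·← -257/54
·→ reckoner split(x: 12/13)
·← -3341/648
·→ ledger keep(k: fugo, v: %0)
·← nil
·→ ledger keep(k: stutriki, v: slist)
·← nil
·→ reckoner show()
·← -3341/648
·→ reckoner plus(x: -82/9)
·← -9245/648
·→ ledger lookup(k: planist)
·← 63

Answer: {fugo=-3341/648, planist=63, stutriki=slist}


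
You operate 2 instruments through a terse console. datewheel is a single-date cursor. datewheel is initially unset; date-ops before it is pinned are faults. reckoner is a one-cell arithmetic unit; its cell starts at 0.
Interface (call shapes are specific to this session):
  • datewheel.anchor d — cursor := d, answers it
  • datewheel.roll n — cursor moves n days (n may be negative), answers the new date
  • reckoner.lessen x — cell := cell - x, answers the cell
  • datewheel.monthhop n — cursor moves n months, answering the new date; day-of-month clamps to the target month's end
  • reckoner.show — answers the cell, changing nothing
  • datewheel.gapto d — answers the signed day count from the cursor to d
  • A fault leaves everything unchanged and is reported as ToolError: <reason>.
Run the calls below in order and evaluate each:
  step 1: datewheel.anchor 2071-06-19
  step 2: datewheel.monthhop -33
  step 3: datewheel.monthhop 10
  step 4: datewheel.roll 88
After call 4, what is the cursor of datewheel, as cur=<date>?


Answer: cur=2069-10-15

Derivation:
Using anchor(d=2071-06-19): 2071-06-19.
Then monthhop(n=-33), — result: 2068-09-19.
I use monthhop(n=10), — result: 2069-07-19.
Invoking roll(n=88): 2069-10-15.


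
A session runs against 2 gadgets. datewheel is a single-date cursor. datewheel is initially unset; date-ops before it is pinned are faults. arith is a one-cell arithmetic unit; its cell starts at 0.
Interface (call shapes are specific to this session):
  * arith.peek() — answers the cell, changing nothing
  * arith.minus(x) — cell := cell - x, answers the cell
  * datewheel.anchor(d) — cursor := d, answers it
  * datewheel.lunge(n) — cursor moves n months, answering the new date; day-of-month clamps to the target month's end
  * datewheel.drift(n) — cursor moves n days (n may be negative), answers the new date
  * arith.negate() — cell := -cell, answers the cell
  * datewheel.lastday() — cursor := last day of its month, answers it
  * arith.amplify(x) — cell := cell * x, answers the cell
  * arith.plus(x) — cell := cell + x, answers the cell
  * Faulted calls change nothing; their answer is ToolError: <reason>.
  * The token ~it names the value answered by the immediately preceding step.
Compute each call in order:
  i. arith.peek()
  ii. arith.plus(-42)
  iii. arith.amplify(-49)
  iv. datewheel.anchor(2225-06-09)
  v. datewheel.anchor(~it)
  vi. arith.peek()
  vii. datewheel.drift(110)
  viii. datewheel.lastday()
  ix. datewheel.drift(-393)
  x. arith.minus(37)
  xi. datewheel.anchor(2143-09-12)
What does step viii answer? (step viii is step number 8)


Answer: 2225-09-30

Derivation:
// arith.peek() == 0
// arith.plus(x='-42') == -42
// arith.amplify(x='-49') == 2058
// datewheel.anchor(d='2225-06-09') == 2225-06-09
// datewheel.anchor(d='~it') == 2225-06-09
// arith.peek() == 2058
// datewheel.drift(n='110') == 2225-09-27
// datewheel.lastday() == 2225-09-30
// datewheel.drift(n='-393') == 2224-09-02
// arith.minus(x='37') == 2021
// datewheel.anchor(d='2143-09-12') == 2143-09-12


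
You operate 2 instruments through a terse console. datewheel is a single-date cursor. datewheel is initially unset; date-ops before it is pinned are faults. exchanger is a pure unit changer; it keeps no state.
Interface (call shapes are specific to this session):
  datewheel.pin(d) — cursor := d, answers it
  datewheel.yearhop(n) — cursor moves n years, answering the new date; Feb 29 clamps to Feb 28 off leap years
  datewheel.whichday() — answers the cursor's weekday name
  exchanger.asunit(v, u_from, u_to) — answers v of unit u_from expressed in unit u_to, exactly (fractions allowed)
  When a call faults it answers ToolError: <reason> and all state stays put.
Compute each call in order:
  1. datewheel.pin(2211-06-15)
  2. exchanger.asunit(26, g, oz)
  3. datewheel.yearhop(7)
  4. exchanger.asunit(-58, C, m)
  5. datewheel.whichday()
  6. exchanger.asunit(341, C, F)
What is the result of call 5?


·→ datewheel.pin(d→2211-06-15)
·← 2211-06-15
·→ exchanger.asunit(v→26, u_from→g, u_to→oz)
·← 41600000/45359237
·→ datewheel.yearhop(n→7)
·← 2218-06-15
·→ exchanger.asunit(v→-58, u_from→C, u_to→m)
·← ToolError: incompatible units
·→ datewheel.whichday()
·← Monday
·→ exchanger.asunit(v→341, u_from→C, u_to→F)
·← 3229/5

Answer: Monday


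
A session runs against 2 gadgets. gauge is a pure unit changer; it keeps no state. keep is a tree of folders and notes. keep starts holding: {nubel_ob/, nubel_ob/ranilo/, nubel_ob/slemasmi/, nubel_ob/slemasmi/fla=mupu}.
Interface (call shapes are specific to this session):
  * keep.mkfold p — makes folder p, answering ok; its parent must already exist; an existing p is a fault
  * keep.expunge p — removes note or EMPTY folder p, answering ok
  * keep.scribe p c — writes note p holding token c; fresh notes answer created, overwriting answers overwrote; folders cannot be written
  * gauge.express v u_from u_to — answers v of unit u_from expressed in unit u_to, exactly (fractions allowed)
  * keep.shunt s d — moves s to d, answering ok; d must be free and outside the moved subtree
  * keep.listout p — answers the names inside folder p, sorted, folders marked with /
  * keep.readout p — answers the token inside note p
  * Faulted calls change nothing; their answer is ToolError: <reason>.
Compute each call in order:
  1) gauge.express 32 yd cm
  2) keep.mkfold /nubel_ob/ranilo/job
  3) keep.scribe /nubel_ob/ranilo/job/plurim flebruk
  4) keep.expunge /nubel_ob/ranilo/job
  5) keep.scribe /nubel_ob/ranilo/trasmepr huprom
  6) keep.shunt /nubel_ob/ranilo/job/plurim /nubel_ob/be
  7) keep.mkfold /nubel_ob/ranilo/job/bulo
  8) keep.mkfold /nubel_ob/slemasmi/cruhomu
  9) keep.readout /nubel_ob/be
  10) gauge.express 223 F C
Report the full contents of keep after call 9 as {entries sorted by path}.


-- gauge.express(v: 32, u_from: yd, u_to: cm) == 73152/25
-- keep.mkfold(p: /nubel_ob/ranilo/job) == ok
-- keep.scribe(p: /nubel_ob/ranilo/job/plurim, c: flebruk) == created
-- keep.expunge(p: /nubel_ob/ranilo/job) == ToolError: not empty
-- keep.scribe(p: /nubel_ob/ranilo/trasmepr, c: huprom) == created
-- keep.shunt(s: /nubel_ob/ranilo/job/plurim, d: /nubel_ob/be) == ok
-- keep.mkfold(p: /nubel_ob/ranilo/job/bulo) == ok
-- keep.mkfold(p: /nubel_ob/slemasmi/cruhomu) == ok
-- keep.readout(p: /nubel_ob/be) == flebruk
-- gauge.express(v: 223, u_from: F, u_to: C) == 955/9

Answer: {nubel_ob/, nubel_ob/be=flebruk, nubel_ob/ranilo/, nubel_ob/ranilo/job/, nubel_ob/ranilo/job/bulo/, nubel_ob/ranilo/trasmepr=huprom, nubel_ob/slemasmi/, nubel_ob/slemasmi/cruhomu/, nubel_ob/slemasmi/fla=mupu}


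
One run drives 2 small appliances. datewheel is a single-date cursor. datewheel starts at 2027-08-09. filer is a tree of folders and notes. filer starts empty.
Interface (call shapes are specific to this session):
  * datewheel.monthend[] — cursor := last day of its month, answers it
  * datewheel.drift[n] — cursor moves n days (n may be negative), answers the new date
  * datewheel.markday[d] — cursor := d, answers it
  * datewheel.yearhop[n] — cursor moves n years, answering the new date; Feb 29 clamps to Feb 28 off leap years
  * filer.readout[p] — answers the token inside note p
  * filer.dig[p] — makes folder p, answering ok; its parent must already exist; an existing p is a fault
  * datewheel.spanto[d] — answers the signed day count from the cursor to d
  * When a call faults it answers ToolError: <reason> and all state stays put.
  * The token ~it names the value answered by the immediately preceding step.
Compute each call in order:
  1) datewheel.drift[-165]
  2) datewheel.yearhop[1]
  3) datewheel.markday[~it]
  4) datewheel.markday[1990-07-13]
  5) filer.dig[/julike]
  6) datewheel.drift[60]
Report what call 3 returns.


-- 1. datewheel.drift(n='-165') => 2027-02-25
-- 2. datewheel.yearhop(n='1') => 2028-02-25
-- 3. datewheel.markday(d='~it') => 2028-02-25
-- 4. datewheel.markday(d='1990-07-13') => 1990-07-13
-- 5. filer.dig(p='/julike') => ok
-- 6. datewheel.drift(n='60') => 1990-09-11

Answer: 2028-02-25


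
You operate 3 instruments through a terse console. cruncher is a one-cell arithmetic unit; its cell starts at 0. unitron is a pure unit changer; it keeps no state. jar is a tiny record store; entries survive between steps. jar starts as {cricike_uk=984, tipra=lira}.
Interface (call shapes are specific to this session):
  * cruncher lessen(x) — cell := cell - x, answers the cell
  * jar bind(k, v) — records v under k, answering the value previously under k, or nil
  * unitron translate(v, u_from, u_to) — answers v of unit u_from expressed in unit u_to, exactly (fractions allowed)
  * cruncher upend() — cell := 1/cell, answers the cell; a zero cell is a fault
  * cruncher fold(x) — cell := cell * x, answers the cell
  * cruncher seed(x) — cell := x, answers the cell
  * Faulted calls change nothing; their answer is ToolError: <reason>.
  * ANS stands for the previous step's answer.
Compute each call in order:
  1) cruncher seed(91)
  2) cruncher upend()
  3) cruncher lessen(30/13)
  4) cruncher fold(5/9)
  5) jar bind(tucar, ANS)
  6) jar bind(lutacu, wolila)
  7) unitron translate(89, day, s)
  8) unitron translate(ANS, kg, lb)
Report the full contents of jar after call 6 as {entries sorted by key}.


Answer: {cricike_uk=984, lutacu=wolila, tipra=lira, tucar=-1045/819}

Derivation:
I use cruncher seed on x→91, and get 91.
I call cruncher upend, and see 1/91.
I use cruncher lessen on x→30/13, and see -209/91.
Using cruncher fold on x→5/9, → -1045/819.
I call jar bind on k→tucar, v→ANS, → nil.
I try jar bind on k→lutacu, v→wolila, giving nil.
Now I run unitron translate on v→89, u_from→day, u_to→s, — result: 7689600.
Calling unitron translate on v→ANS, u_from→kg, u_to→lb, and see 768960000000000/45359237.


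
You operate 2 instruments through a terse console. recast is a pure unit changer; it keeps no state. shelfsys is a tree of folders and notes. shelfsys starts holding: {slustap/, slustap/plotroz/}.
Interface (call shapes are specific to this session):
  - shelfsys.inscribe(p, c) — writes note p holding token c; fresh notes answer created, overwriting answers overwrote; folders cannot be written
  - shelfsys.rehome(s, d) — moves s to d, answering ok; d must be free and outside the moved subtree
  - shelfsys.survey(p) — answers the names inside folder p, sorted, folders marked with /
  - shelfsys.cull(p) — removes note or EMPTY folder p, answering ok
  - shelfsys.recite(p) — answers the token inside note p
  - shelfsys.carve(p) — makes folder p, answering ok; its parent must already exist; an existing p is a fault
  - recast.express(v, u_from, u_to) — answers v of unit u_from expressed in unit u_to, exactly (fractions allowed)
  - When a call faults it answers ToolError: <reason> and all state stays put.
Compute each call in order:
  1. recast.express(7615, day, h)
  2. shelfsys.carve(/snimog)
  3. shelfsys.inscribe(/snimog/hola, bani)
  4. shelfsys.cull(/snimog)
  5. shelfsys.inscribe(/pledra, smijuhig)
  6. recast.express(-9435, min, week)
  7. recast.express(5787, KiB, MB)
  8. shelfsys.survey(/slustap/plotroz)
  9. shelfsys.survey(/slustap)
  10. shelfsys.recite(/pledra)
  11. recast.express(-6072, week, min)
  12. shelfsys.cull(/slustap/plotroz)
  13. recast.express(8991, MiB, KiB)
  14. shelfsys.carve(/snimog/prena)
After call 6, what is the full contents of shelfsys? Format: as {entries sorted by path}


% express(v='7615', u_from='day', u_to='h') ~> 182760
% carve(p='/snimog') ~> ok
% inscribe(p='/snimog/hola', c='bani') ~> created
% cull(p='/snimog') ~> ToolError: not empty
% inscribe(p='/pledra', c='smijuhig') ~> created
% express(v='-9435', u_from='min', u_to='week') ~> -629/672
% express(v='5787', u_from='KiB', u_to='MB') ~> 92592/15625
% survey(p='/slustap/plotroz') ~> []
% survey(p='/slustap') ~> [plotroz/]
% recite(p='/pledra') ~> smijuhig
% express(v='-6072', u_from='week', u_to='min') ~> -61205760
% cull(p='/slustap/plotroz') ~> ok
% express(v='8991', u_from='MiB', u_to='KiB') ~> 9206784
% carve(p='/snimog/prena') ~> ok

Answer: {pledra=smijuhig, slustap/, slustap/plotroz/, snimog/, snimog/hola=bani}


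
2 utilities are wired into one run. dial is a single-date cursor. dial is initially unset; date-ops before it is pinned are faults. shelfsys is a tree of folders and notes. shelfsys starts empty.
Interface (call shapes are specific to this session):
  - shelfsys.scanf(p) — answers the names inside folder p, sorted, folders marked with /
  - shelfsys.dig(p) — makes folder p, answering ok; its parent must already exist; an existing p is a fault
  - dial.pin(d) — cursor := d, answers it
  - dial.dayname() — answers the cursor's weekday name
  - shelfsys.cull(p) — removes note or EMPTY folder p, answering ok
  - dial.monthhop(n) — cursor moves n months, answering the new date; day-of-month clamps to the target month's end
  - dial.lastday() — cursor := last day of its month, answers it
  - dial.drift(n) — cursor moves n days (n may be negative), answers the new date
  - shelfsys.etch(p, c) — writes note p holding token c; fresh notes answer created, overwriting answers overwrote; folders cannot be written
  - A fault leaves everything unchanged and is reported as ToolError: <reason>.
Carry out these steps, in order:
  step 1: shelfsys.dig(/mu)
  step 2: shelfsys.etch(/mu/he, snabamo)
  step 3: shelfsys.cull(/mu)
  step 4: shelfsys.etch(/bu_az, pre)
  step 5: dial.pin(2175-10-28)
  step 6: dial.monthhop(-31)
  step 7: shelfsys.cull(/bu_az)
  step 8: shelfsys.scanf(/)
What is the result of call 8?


~$ dig /mu
  ok
~$ etch /mu/he snabamo
  created
~$ cull /mu
  ToolError: not empty
~$ etch /bu_az pre
  created
~$ pin 2175-10-28
  2175-10-28
~$ monthhop -31
  2173-03-28
~$ cull /bu_az
  ok
~$ scanf /
  [mu/]

Answer: [mu/]


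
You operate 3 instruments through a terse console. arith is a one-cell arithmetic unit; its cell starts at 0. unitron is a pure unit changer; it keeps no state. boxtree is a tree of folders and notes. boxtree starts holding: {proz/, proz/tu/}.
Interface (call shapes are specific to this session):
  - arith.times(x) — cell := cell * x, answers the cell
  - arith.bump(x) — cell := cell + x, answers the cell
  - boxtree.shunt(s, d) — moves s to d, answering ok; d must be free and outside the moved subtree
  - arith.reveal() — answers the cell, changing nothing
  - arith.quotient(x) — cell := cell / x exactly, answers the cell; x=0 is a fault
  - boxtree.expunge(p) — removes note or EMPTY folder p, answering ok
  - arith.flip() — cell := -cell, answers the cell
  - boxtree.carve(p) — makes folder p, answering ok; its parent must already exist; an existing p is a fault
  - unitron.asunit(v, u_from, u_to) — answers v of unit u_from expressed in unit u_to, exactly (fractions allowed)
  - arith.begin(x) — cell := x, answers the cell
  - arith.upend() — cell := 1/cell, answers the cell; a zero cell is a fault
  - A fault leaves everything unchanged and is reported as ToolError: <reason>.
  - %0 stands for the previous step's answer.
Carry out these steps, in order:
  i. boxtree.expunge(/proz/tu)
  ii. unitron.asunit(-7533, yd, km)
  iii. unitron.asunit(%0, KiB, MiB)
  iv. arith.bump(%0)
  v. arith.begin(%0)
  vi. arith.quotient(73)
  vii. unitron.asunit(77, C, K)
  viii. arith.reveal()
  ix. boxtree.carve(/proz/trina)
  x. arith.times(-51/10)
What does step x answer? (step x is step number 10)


>> boxtree.expunge(p=/proz/tu)
<< ok
>> unitron.asunit(v=-7533, u_from=yd, u_to=km)
<< -8610219/1250000
>> unitron.asunit(v=%0, u_from=KiB, u_to=MiB)
<< -8610219/1280000000
>> arith.bump(x=%0)
<< -8610219/1280000000
>> arith.begin(x=%0)
<< -8610219/1280000000
>> arith.quotient(x=73)
<< -8610219/93440000000
>> unitron.asunit(v=77, u_from=C, u_to=K)
<< 7003/20
>> arith.reveal()
<< -8610219/93440000000
>> boxtree.carve(p=/proz/trina)
<< ok
>> arith.times(x=-51/10)
<< 439121169/934400000000

Answer: 439121169/934400000000


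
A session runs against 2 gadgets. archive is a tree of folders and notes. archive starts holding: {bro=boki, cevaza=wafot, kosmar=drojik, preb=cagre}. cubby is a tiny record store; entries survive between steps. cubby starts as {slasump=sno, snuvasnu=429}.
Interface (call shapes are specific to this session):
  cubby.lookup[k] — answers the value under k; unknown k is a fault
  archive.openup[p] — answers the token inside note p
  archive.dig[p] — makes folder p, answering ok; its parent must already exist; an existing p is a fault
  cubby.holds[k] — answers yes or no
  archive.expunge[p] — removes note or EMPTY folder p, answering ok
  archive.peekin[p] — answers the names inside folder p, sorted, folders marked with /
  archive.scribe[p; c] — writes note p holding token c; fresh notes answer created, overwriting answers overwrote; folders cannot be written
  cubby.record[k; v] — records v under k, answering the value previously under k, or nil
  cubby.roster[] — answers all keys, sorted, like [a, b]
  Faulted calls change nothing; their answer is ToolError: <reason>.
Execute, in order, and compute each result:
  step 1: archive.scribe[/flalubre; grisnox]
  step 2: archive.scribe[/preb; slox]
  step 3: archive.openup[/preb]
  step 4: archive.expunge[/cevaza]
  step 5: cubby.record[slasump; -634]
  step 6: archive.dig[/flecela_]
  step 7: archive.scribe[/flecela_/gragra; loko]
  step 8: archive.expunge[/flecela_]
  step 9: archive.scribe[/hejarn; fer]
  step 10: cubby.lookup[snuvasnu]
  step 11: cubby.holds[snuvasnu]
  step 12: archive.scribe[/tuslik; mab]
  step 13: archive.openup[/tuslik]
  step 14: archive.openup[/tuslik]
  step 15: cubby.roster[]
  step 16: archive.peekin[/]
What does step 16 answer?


[in] archive.scribe p→/flalubre c→grisnox
:: created
[in] archive.scribe p→/preb c→slox
:: overwrote
[in] archive.openup p→/preb
:: slox
[in] archive.expunge p→/cevaza
:: ok
[in] cubby.record k→slasump v→-634
:: sno
[in] archive.dig p→/flecela_
:: ok
[in] archive.scribe p→/flecela_/gragra c→loko
:: created
[in] archive.expunge p→/flecela_
:: ToolError: not empty
[in] archive.scribe p→/hejarn c→fer
:: created
[in] cubby.lookup k→snuvasnu
:: 429
[in] cubby.holds k→snuvasnu
:: yes
[in] archive.scribe p→/tuslik c→mab
:: created
[in] archive.openup p→/tuslik
:: mab
[in] archive.openup p→/tuslik
:: mab
[in] cubby.roster
:: [slasump, snuvasnu]
[in] archive.peekin p→/
:: [bro, flalubre, flecela_/, hejarn, kosmar, preb, tuslik]

Answer: [bro, flalubre, flecela_/, hejarn, kosmar, preb, tuslik]


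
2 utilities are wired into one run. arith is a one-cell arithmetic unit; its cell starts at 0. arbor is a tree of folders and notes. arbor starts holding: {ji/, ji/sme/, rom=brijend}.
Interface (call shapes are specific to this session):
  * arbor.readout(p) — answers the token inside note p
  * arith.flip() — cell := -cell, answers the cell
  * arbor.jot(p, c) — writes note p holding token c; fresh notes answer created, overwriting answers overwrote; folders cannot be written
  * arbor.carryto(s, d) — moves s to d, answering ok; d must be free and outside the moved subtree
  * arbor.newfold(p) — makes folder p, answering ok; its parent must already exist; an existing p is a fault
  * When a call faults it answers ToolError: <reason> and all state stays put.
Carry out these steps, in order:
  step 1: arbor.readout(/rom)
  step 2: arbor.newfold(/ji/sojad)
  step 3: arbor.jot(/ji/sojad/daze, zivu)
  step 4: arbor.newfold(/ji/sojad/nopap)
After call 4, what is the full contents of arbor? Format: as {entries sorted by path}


==> arbor.readout(/rom)
<== brijend
==> arbor.newfold(/ji/sojad)
<== ok
==> arbor.jot(/ji/sojad/daze, zivu)
<== created
==> arbor.newfold(/ji/sojad/nopap)
<== ok

Answer: {ji/, ji/sme/, ji/sojad/, ji/sojad/daze=zivu, ji/sojad/nopap/, rom=brijend}
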